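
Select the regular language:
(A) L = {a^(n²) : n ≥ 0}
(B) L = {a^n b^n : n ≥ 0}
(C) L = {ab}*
(C) {ab}*

(C) L = {ab}* is regular.

This can be recognized by a finite automaton (DFA/NFA).
Regular expressions like {ab}* define regular languages.

The other choices are not regular:
- {a^n b^n : n ≥ 0}: After pumping, the number of a's and b's become unequal
- {a^(n²) : n ≥ 0}: After pumping, length is no longer a perfect square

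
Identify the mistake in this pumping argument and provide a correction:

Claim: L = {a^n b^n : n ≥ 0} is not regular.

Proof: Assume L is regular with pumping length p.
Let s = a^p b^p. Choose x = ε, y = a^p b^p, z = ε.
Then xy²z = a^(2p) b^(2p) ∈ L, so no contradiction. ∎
Error: The decomposition violates |xy| ≤ p. With y = a^p b^p, |xy| = |y| = 2p > p. (The proof also miscomputes xy²z, which would be a^p b^p a^p b^p rather than a^(2p) b^(2p), and it wrongly treats one harmless decomposition as settling the matter — the prover does not get to choose the decomposition.)

Correction: The pumping lemma requires |xy| ≤ p, and the argument must handle every decomposition satisfying |xy| ≤ p, |y| ≥ 1. Since s starts with p a's, any such y consists only of a's, say y = a^k with k ≥ 1. Then xy²z = a^(p+k) b^p has unequal numbers of a's and b's, so xy²z ∉ L — the required contradiction.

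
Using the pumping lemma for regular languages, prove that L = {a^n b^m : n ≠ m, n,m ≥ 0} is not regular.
Assume for contradiction that L is regular, and let p ≥ 1 be the pumping length given by the pumping lemma.
Choose s = a^p b^(p + p!). Then s ∈ L because p ≠ p + p! (as p! ≥ 1), and |s| ≥ p.
By the pumping lemma, s = xyz for some x, y, z with |xy| ≤ p, |y| ≥ 1, and xy^i z ∈ L for every i ≥ 0.
Since |xy| ≤ p and the first p symbols of s are all a's, y = a^k for some k with 1 ≤ k ≤ p.
For every i ≥ 0, xy^i z = a^(p + (i − 1)k) b^(p + p!).

Because 1 ≤ k ≤ p, k divides p!. Let t = p!/k (a positive integer) and take i = t + 1.
Then the number of a's is p + tk = p + p!, which equals the number of b's.
So xy^(t+1) z = a^(p + p!) b^(p + p!) has equally many a's and b's and is NOT in L.

This contradicts the pumping lemma, which requires xy^i z ∈ L for all i ≥ 0.
Hence L = {a^n b^m : n ≠ m, n,m ≥ 0} is not regular. ∎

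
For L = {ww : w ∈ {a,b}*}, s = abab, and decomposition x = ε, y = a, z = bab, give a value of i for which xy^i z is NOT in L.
i = 0

xy⁰z = ε · ε · bab = bab; bab has odd length 3, so it cannot be written as ww and is not in L.
(Other choices also work, e.g. i = 2, 3; only i = 1 is guaranteed to stay in L since xy¹z = s.)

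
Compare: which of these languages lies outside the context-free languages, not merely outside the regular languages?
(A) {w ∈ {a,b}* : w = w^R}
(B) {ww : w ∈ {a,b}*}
(B) {ww : w ∈ {a,b}*}

(B) {ww : w ∈ {a,b}*} requires the CFL pumping lemma.

- {w ∈ {a,b}* : w = w^R} is context-free (but not regular)
  • Can be shown non-regular with the regular pumping lemma
  • After pumping, the string is no longer symmetric

- {ww : w ∈ {a,b}*} is NOT context-free
  • Requires the CFL pumping lemma to prove
  • Even a PDA cannot compare two arbitrary halves symbol by symbol; CFL pumping on a^p b^p a^p b^p fails

The CFL pumping lemma is "stronger" in that it can prove non-membership
in the larger class of context-free languages.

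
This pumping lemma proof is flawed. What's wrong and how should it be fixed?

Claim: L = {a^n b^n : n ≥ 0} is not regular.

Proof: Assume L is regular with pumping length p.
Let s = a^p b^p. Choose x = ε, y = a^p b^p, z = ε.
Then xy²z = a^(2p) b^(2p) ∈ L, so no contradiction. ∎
Error: The decomposition violates |xy| ≤ p. With y = a^p b^p, |xy| = |y| = 2p > p. (The proof also miscomputes xy²z, which would be a^p b^p a^p b^p rather than a^(2p) b^(2p), and it wrongly treats one harmless decomposition as settling the matter — the prover does not get to choose the decomposition.)

Correction: The pumping lemma requires |xy| ≤ p, and the argument must handle every decomposition satisfying |xy| ≤ p, |y| ≥ 1. Since s starts with p a's, any such y consists only of a's, say y = a^k with k ≥ 1. Then xy²z = a^(p+k) b^p has unequal numbers of a's and b's, so xy²z ∉ L — the required contradiction.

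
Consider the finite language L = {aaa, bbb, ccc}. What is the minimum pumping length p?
p = 4

For a finite language L, the pumping lemma holds vacuously if p > max|s| for s ∈ L.

The longest string in L = {aaa, bbb, ccc} has length 3.
If p = 4, then no string s ∈ L has |s| ≥ p, so the condition is vacuously true.

The minimum pumping length is p = 4.

Why no smaller p works: for any p ≤ 3, the longest string s ∈ L has |s| = 3 ≥ p, so it would
have to be pumpable; but pumping up (i = 2, 3, ...) produces ever longer strings, which cannot all lie in the
finite language L. So the pumping property fails for every p ≤ 3.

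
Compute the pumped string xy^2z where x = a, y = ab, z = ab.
aababab

Given x = 'a', y = 'ab', z = 'ab' and i = 2:

xy^2z = x + y·y·...·y (2 times) + z
       = 'a' + 'ab'^2 + 'ab'
       = 'a' + 'abab' + 'ab'
       = 'aababab'

The pumped string is 'aababab' with length 7.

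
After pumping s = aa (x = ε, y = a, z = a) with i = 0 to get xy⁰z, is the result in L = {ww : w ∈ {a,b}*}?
No

xy⁰z = ε · ε · a = a.
a has odd length 1, so it cannot be written as ww and is not in L.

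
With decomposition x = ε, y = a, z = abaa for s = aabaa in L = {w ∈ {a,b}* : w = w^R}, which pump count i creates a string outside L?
i = 2

xy²z = ε · aa · abaa = aaabaa; aaabaa reversed is aabaaa ≠ aaabaa, so it is not a palindrome and is not in L.
(Other choices also work, e.g. i = 0, 3; only i = 1 is guaranteed to stay in L since xy¹z = s.)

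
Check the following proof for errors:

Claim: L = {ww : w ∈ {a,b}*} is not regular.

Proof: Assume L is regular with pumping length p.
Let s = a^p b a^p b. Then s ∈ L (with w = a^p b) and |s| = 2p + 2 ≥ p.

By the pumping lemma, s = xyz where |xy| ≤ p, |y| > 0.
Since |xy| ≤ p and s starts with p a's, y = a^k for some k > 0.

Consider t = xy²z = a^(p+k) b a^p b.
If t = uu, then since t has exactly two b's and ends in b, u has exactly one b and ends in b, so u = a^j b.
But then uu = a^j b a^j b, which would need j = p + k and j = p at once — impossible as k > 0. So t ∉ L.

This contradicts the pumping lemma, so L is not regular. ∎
The proof is correct.

This proof is valid because:
1. s = a^p b a^p b is in L and is chosen in terms of p, so |s| ≥ p holds for every p
2. The decomposition analysis is correct: |xy| ≤ p forces y to lie inside the leading a's
3. The contradiction is valid: the argument shows a^(p+k) b a^p b cannot be split into two equal halves
4. The conclusion follows logically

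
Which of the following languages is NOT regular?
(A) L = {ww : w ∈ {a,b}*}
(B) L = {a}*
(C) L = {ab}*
(A) {ww : w ∈ {a,b}*}

(A) L = {ww : w ∈ {a,b}*} is NOT regular.

The pumping lemma can be used to prove this:
After pumping, the two halves no longer match

The other languages are regular because they can be recognized by finite automata.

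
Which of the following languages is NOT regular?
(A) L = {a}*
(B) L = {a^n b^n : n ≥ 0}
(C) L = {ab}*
(B) {a^n b^n : n ≥ 0}

(B) L = {a^n b^n : n ≥ 0} is NOT regular.

The pumping lemma can be used to prove this:
After pumping, the number of a's and b's become unequal

The other languages are regular because they can be recognized by finite automata.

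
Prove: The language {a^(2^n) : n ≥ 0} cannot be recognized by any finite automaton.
Assume for contradiction that L is regular, and let p ≥ 1 be the pumping length given by the pumping lemma.
Choose s = a^(2^p). Then s ∈ L and |s| = 2^p ≥ p.
By the pumping lemma, s = xyz for some x, y, z with |xy| ≤ p, |y| ≥ 1, and xy^i z ∈ L for every i ≥ 0.
Here y = a^k for some k with 1 ≤ k ≤ |xy| ≤ p, and p < 2^p.

Take i = 2: |xy²z| = 2^p + k.
Now 2^p < 2^p + k ≤ 2^p + p < 2^p + 2^p = 2^(p+1).
So |xy²z| lies strictly between the consecutive powers of two 2^p and 2^(p+1), hence is not a power of 2, and xy²z ∉ L.

This contradicts the pumping lemma, which requires xy^i z ∈ L for all i ≥ 0.
Hence L = {a^(2^n) : n ≥ 0} is not regular. ∎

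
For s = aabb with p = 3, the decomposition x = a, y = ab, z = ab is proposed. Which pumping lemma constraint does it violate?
Violated: xyz = s

The decomposition x = a, y = ab, z = ab for s = aabb with p = 3
violates the constraint: xyz = s

xyz = 'a' + 'ab' + 'ab' = 'aabab' ≠ 'aabb' = s. The decomposition doesn't reconstruct s.

Pumping lemma constraints:
1. xyz = s (decomposition is valid)
2. |xy| ≤ p
3. |y| > 0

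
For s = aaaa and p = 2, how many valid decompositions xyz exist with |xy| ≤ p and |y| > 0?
3

For s = 'aaaa' with pumping length p = 2:

Constraints: |xy| ≤ 2, |y| > 0

Valid decompositions (|xy| ≤ p, |y| ≥ 1):
  • x='', y='a', z='aaa'
  • x='a', y='a', z='aa'
  • x='', y='aa', z='aa'

Total count: 3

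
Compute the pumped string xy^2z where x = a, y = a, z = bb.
aaabb

Given x = 'a', y = 'a', z = 'bb' and i = 2:

xy^2z = x + y·y·...·y (2 times) + z
       = 'a' + 'a'^2 + 'bb'
       = 'a' + 'aa' + 'bb'
       = 'aaabb'

The pumped string is 'aaabb' with length 5.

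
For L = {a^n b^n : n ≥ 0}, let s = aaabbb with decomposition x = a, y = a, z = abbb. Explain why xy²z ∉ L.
xy²z = aaaabbb ∉ L

Pumping with i = 2 replaces y = a by y² = aa:
- Original: s = xyz = aaabbb; aaabbb = a^3 b^3 has equal counts (3 = 3), so it is in L
- Pumped: xy²z = a · aa · abbb = aaaabbb
- aaaabbb has 4 a's and 3 b's; 4 ≠ 3, so it is not in L

The pumping lemma would require xy²z ∈ L, so this decomposition yields a contradiction.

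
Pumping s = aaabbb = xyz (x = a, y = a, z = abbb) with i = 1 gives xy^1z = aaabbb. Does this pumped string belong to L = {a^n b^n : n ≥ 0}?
Yes

xy¹z = a · a · abbb = aaabbb.
aaabbb = a^3 b^3 has equal counts (3 = 3), so it is in L.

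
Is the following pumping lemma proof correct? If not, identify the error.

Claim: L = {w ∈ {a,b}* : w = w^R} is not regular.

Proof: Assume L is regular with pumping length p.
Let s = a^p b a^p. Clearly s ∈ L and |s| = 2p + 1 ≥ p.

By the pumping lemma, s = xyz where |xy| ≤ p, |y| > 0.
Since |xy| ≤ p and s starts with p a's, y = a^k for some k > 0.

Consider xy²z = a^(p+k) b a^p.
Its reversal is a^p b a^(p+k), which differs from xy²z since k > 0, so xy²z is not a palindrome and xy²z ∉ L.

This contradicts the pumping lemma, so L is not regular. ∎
The proof is correct.

This proof is valid because:
1. s = a^p b a^p is in L and is chosen in terms of p, so |s| ≥ p holds for every p
2. The decomposition analysis is correct: |xy| ≤ p forces y to lie inside the leading a's
3. The contradiction is valid: a^(p+k) b a^p has more a's before the b than after it, so it is not a palindrome
4. The conclusion follows logically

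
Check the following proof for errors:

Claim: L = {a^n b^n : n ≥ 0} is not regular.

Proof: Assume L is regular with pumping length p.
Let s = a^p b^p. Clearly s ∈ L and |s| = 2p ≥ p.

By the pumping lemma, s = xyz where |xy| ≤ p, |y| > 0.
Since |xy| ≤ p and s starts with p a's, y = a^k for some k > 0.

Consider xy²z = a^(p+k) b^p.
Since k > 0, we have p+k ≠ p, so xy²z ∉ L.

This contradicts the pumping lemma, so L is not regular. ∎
The proof is correct.

This proof is valid because:
1. The string s = a^p b^p is correctly in L
2. The decomposition analysis is correct: y must consist only of a's
3. The contradiction is valid: pumping increases a's but not b's
4. The conclusion follows logically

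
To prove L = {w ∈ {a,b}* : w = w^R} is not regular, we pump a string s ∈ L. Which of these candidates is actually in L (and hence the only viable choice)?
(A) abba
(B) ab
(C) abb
(A) abba

The pumping lemma is applied to a string s that lies in L, so first check membership of each option:
- (A) abba reversed is abba, the same string, so it is a palindrome and is in L ✓
- (B) ab reversed is ba ≠ ab, so it is not a palindrome and is not in L ✗
- (C) abb reversed is bba ≠ abb, so it is not a palindrome and is not in L ✗

Only (A) abba is in L, so it is the only candidate that could play the role of s.
(In a complete proof one picks s in terms of the pumping length p so that |s| ≥ p is guaranteed; a fixed string like abba illustrates the shape of such an s.)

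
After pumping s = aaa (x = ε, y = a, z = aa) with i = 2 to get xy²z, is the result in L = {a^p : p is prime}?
No

xy²z = ε · aa · aa = aaaa.
aaaa has length 4 = 2 × 2, which is not prime, so it is not in L.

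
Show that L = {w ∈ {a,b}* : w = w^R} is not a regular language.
Assume for contradiction that L is regular, and let p ≥ 1 be the pumping length given by the pumping lemma.
Choose s = a^p b a^p. Then s ∈ L (it reads the same in both directions) and |s| = 2p + 1 ≥ p.
By the pumping lemma, s = xyz for some x, y, z with |xy| ≤ p, |y| ≥ 1, and xy^i z ∈ L for every i ≥ 0.
Since |xy| ≤ p and the first p symbols of s are all a's, y = a^k for some k with 1 ≤ k ≤ p.

Take i = 0: xy⁰z = a^(p − k) b a^p.
Its reversal is a^p b a^(p − k). These differ because the block of a's before the unique b has length p − k in one and p in the other, and p − k ≠ p since k ≥ 1. So xy⁰z is not a palindrome, i.e. xy⁰z ∉ L.

This contradicts the pumping lemma, which requires xy^i z ∈ L for all i ≥ 0.
Hence L = {w ∈ {a,b}* : w = w^R} is not regular. ∎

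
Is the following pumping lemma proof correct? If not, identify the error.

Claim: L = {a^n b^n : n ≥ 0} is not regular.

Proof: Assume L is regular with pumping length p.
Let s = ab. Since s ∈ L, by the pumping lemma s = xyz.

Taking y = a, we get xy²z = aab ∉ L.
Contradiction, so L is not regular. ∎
The proof is INCORRECT.

Error: The string s = ab may be shorter than p.
The pumping lemma only applies to strings with |s| ≥ p, and p is not under our control.
We must choose s in terms of p, e.g. s = a^p b^p, to ensure |s| ≥ p.
(The proof also fixes one particular y; a valid argument must handle every decomposition with |xy| ≤ p and |y| ≥ 1 — for s = a^p b^p this forces y = a^k, and then xy²z = a^(p+k) b^p ∉ L.)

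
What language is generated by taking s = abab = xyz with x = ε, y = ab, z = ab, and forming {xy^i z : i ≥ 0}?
{xy^i z : i ≥ 0} = {(ab)^(i+1) : i ≥ 0} = {ab, abab, ababab, ...}

With x = ε, y = ab, z = ab: Pumping 'ab' gives strings of alternating a's and b's.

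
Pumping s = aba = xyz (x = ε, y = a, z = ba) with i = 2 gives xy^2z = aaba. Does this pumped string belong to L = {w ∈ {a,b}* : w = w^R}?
No

xy²z = ε · aa · ba = aaba.
aaba reversed is abaa ≠ aaba, so it is not a palindrome and is not in L.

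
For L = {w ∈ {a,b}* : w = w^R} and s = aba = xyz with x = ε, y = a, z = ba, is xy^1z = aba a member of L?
Yes

xy¹z = ε · a · ba = aba.
aba reversed is aba, the same string, so it is a palindrome and is in L.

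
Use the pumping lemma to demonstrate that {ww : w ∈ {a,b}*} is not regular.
Assume for contradiction that L is regular, and let p ≥ 1 be the pumping length given by the pumping lemma.
Choose s = a^p b a^p b. Then s ∈ L (take w = a^p b) and |s| = 2p + 2 ≥ p.
By the pumping lemma, s = xyz for some x, y, z with |xy| ≤ p, |y| ≥ 1, and xy^i z ∈ L for every i ≥ 0.
Since |xy| ≤ p and the first p symbols of s are all a's, y = a^k for some k with 1 ≤ k ≤ p.

Take i = 2: t = xy²z = a^(p + k) b a^p b.
Suppose t = uu for some string u. The string t contains exactly two b's and ends in b, so u contains exactly one b and ends in b; hence u = a^j b for some j, and uu = a^j b a^j b. Comparing with t = a^(p + k) b a^p b forces j = p + k (first block) and j = p (second block), which is impossible since k ≥ 1. So t ∉ L.

This contradicts the pumping lemma, which requires xy^i z ∈ L for all i ≥ 0.
Hence L = {ww : w ∈ {a,b}*} is not regular. ∎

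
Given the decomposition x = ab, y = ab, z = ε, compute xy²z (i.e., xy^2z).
ababab

Given x = 'ab', y = 'ab', z = '' and i = 2:

xy^2z = x + y·y·...·y (2 times) + z
       = 'ab' + 'ab'^2 + ''
       = 'ab' + 'abab' + ''
       = 'ababab'

The pumped string is 'ababab' with length 6.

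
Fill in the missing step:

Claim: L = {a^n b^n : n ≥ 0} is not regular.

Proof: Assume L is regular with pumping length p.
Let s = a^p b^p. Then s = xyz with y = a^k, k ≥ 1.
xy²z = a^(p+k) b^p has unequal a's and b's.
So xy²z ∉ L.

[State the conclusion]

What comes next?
This contradicts the pumping lemma for regular languages,
which guarantees xy^i z ∈ L for all i ≥ 0.

Since our assumption that L is regular leads to a contradiction,
we conclude that L = {a^n b^n : n ≥ 0} is NOT regular. ∎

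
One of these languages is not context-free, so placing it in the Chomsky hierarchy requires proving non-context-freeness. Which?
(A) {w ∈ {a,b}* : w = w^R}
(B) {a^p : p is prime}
(B) {a^p : p is prime}

(B) {a^p : p is prime} requires the CFL pumping lemma.

- {w ∈ {a,b}* : w = w^R} is context-free (but not regular)
  • Can be shown non-regular with the regular pumping lemma
  • After pumping, the string is no longer symmetric

- {a^p : p is prime} is NOT context-free
  • Requires the CFL pumping lemma to prove
  • The CFL pumping lemma also fails because prime gaps are unbounded

The CFL pumping lemma is "stronger" in that it can prove non-membership
in the larger class of context-free languages.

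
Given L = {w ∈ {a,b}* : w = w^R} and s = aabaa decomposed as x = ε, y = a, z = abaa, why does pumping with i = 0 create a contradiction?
xy⁰z = abaa ∉ L

Pumping with i = 0 replaces y = a by y⁰ = ε:
- Original: s = xyz = aabaa; aabaa reversed is aabaa, the same string, so it is a palindrome and is in L
- Pumped: xy⁰z = ε · ε · abaa = abaa
- abaa reversed is aaba ≠ abaa, so it is not a palindrome and is not in L

The pumping lemma would require xy⁰z ∈ L, so this decomposition yields a contradiction.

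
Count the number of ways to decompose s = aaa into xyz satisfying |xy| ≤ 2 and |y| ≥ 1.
3

For s = 'aaa' with pumping length p = 2:

Constraints: |xy| ≤ 2, |y| > 0

Valid decompositions (|xy| ≤ p, |y| ≥ 1):
  • x='', y='a', z='aa'
  • x='a', y='a', z='a'
  • x='', y='aa', z='a'

Total count: 3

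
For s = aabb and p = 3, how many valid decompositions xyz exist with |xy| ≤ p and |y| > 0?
6

For s = 'aabb' with pumping length p = 3:

Constraints: |xy| ≤ 3, |y| > 0

Valid decompositions (|xy| ≤ p, |y| ≥ 1):
  • x='', y='a', z='abb'
  • x='a', y='a', z='bb'
  • x='', y='aa', z='bb'
  • x='aa', y='b', z='b'
  • x='a', y='ab', z='b'
  • x='', y='aab', z='b'

Total count: 6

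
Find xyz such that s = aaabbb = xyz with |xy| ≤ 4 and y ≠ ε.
x = 'aaa', y = 'b', z = 'bb'

For s = aaabbb and p = 4, one valid decomposition is:
- x = 'aaa' (length 3)
- y = 'b' (length 1)
- z = 'bb' (length 2)

Verification:
- xyz = 'aaa' + 'b' + 'bb' = aaabbb ✓
- |xy| = 4 ≤ 4 ✓
- |y| = 1 > 0 ✓

All pumping lemma constraints are satisfied.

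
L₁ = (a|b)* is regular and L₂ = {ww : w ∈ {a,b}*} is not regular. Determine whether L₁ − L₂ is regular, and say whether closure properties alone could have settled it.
No — L₁ − L₂ is not regular.

L₁ − L₂ is the complement of {ww} within {a,b}*. If it were regular, its complement {ww} would be regular as well (regular languages are closed under complement) — contradiction. So L₁ − L₂ is not regular.

Note that the bare facts "L₁ regular, L₂ non-regular" do not settle the question by themselves: the closure of regular languages under ∪, ∩, complement and difference applies only when BOTH operands are regular. With a non-regular operand the result can come out regular or non-regular depending on the specific languages, so one has to work out L₁ − L₂ for this particular pair, as above.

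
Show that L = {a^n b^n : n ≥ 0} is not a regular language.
Assume for contradiction that L is regular, and let p ≥ 1 be the pumping length given by the pumping lemma.
Choose s = a^p b^p. Then s ∈ L and |s| = 2p ≥ p.
By the pumping lemma, s = xyz for some x, y, z with |xy| ≤ p, |y| ≥ 1, and xy^i z ∈ L for every i ≥ 0.
Since |xy| ≤ p and the first p symbols of s are all a's, we must have y = a^k for some k with 1 ≤ k ≤ p.

Take i = 0: xy⁰z = a^(p − k) b^p.
This string has p − k a's but p b's, and p − k < p because k ≥ 1. So xy⁰z ∉ L.

This contradicts the pumping lemma, which requires xy^i z ∈ L for all i ≥ 0.
Hence L = {a^n b^n : n ≥ 0} is not regular. ∎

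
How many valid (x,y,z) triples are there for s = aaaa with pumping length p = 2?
3

For s = 'aaaa' with pumping length p = 2:

Constraints: |xy| ≤ 2, |y| > 0

Valid decompositions (|xy| ≤ p, |y| ≥ 1):
  • x='', y='a', z='aaa'
  • x='a', y='a', z='aa'
  • x='', y='aa', z='aa'

Total count: 3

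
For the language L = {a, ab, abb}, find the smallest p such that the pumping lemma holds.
p = 4

For a finite language L, the pumping lemma holds vacuously if p > max|s| for s ∈ L.

The longest string in L = {a, ab, abb} has length 3.
If p = 4, then no string s ∈ L has |s| ≥ p, so the condition is vacuously true.

The minimum pumping length is p = 4.

Why no smaller p works: for any p ≤ 3, the longest string s ∈ L has |s| = 3 ≥ p, so it would
have to be pumpable; but pumping up (i = 2, 3, ...) produces ever longer strings, which cannot all lie in the
finite language L. So the pumping property fails for every p ≤ 3.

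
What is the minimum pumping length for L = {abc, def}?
p = 4

For a finite language L, the pumping lemma holds vacuously if p > max|s| for s ∈ L.

The longest string in L = {abc, def} has length 3.
If p = 4, then no string s ∈ L has |s| ≥ p, so the condition is vacuously true.

The minimum pumping length is p = 4.

Why no smaller p works: for any p ≤ 3, the longest string s ∈ L has |s| = 3 ≥ p, so it would
have to be pumpable; but pumping up (i = 2, 3, ...) produces ever longer strings, which cannot all lie in the
finite language L. So the pumping property fails for every p ≤ 3.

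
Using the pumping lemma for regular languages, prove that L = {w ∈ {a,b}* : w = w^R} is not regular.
Assume for contradiction that L is regular, and let p ≥ 1 be the pumping length given by the pumping lemma.
Choose s = a^p b a^p. Then s ∈ L (it reads the same in both directions) and |s| = 2p + 1 ≥ p.
By the pumping lemma, s = xyz for some x, y, z with |xy| ≤ p, |y| ≥ 1, and xy^i z ∈ L for every i ≥ 0.
Since |xy| ≤ p and the first p symbols of s are all a's, y = a^k for some k with 1 ≤ k ≤ p.

Take i = 2: xy²z = a^(p + k) b a^p.
Its reversal is a^p b a^(p + k). These differ because the block of a's before the unique b has length p + k in one and p in the other, and p + k ≠ p since k ≥ 1. So xy²z is not a palindrome, i.e. xy²z ∉ L.

This contradicts the pumping lemma, which requires xy^i z ∈ L for all i ≥ 0.
Hence L = {w ∈ {a,b}* : w = w^R} is not regular. ∎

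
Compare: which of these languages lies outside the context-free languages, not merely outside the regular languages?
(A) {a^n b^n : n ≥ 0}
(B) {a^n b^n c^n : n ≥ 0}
(B) {a^n b^n c^n : n ≥ 0}

(B) {a^n b^n c^n : n ≥ 0} requires the CFL pumping lemma.

- {a^n b^n : n ≥ 0} is context-free (but not regular)
  • Can be shown non-regular with the regular pumping lemma
  • After pumping, the number of a's and b's become unequal

- {a^n b^n c^n : n ≥ 0} is NOT context-free
  • Requires the CFL pumping lemma to prove
  • Cannot maintain three equal counts simultaneously

The CFL pumping lemma is "stronger" in that it can prove non-membership
in the larger class of context-free languages.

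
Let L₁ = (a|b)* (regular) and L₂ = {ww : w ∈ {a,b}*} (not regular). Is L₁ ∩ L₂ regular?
No — L₁ ∩ L₂ is not regular.

(a|b)* is all strings over {a,b}, so L₁ ∩ L₂ = {ww : w ∈ {a,b}*} = L₂ itself, which is not regular (pump s = a^p b a^p b).

Note that the bare facts "L₁ regular, L₂ non-regular" do not settle the question by themselves: the closure of regular languages under ∪, ∩, complement and difference applies only when BOTH operands are regular. With a non-regular operand the result can come out regular or non-regular depending on the specific languages, so one has to work out L₁ ∩ L₂ for this particular pair, as above.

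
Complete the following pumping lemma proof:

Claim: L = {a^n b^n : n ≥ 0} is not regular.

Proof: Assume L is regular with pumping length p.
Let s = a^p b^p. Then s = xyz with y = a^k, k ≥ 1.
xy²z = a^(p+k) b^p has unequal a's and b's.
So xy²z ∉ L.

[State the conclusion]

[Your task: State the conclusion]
This contradicts the pumping lemma for regular languages,
which guarantees xy^i z ∈ L for all i ≥ 0.

Since our assumption that L is regular leads to a contradiction,
we conclude that L = {a^n b^n : n ≥ 0} is NOT regular. ∎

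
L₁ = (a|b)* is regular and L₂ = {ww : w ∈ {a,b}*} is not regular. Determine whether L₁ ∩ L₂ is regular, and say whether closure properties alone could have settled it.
No — L₁ ∩ L₂ is not regular.

(a|b)* is all strings over {a,b}, so L₁ ∩ L₂ = {ww : w ∈ {a,b}*} = L₂ itself, which is not regular (pump s = a^p b a^p b).

Note that the bare facts "L₁ regular, L₂ non-regular" do not settle the question by themselves: the closure of regular languages under ∪, ∩, complement and difference applies only when BOTH operands are regular. With a non-regular operand the result can come out regular or non-regular depending on the specific languages, so one has to work out L₁ ∩ L₂ for this particular pair, as above.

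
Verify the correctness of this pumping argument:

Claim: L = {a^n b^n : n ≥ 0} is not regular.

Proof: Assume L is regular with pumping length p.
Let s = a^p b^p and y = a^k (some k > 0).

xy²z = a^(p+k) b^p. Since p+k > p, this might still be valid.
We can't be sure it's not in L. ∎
The proof is INCORRECT.

Error: The conclusion is wrong.
xy²z = a^(p+k) b^p is definitely NOT in L because the number of a's (p+k) ≠ number of b's (p).
The proof incorrectly doubts what is actually a valid contradiction.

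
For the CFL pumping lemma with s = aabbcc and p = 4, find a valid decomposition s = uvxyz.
u='a', v='a', x='bb', y='c', z='c'

For s = aabbcc with pumping length p = 4:

One valid decomposition:
- u = 'a'
- v = 'a'
- x = 'bb'
- y = 'c'
- z = 'c'

Verification:
- uvxyz = 'a' + 'a' + 'bb' + 'c' + 'c' = aabbcc ✓
- |vxy| = |'abbc'| = 4 ≤ 4 ✓
- |vy| = |'ac'| = 2 > 0 ✓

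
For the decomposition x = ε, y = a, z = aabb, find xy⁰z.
aabb

Given x = '', y = 'a', z = 'aabb' and i = 0:

xy^0z = x + y·y·...·y (0 times) + z
       = '' + 'a'^0 + 'aabb'
       = '' + '' + 'aabb'
       = 'aabb'

The pumped string is 'aabb' with length 4.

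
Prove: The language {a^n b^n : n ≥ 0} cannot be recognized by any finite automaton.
Assume for contradiction that L is regular, and let p ≥ 1 be the pumping length given by the pumping lemma.
Choose s = a^p b^p. Then s ∈ L and |s| = 2p ≥ p.
By the pumping lemma, s = xyz for some x, y, z with |xy| ≤ p, |y| ≥ 1, and xy^i z ∈ L for every i ≥ 0.
Since |xy| ≤ p and the first p symbols of s are all a's, we must have y = a^k for some k with 1 ≤ k ≤ p.

Take i = 2: xy²z = a^(p + k) b^p.
This string has p + k a's but p b's, and p + k > p because k ≥ 1. So xy²z ∉ L.

This contradicts the pumping lemma, which requires xy^i z ∈ L for all i ≥ 0.
Hence L = {a^n b^n : n ≥ 0} is not regular. ∎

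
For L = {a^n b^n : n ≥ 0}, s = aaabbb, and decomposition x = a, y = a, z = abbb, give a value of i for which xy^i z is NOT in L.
i = 3

xy³z = a · aaa · abbb = aaaaabbb; aaaaabbb has 5 a's and 3 b's; 5 ≠ 3, so it is not in L.
(Other choices also work, e.g. i = 0, 2; only i = 1 is guaranteed to stay in L since xy¹z = s.)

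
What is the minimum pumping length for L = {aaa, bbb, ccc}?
p = 4

For a finite language L, the pumping lemma holds vacuously if p > max|s| for s ∈ L.

The longest string in L = {aaa, bbb, ccc} has length 3.
If p = 4, then no string s ∈ L has |s| ≥ p, so the condition is vacuously true.

The minimum pumping length is p = 4.

Why no smaller p works: for any p ≤ 3, the longest string s ∈ L has |s| = 3 ≥ p, so it would
have to be pumpable; but pumping up (i = 2, 3, ...) produces ever longer strings, which cannot all lie in the
finite language L. So the pumping property fails for every p ≤ 3.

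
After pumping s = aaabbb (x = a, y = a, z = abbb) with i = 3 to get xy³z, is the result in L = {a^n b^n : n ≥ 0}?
No

xy³z = a · aaa · abbb = aaaaabbb.
aaaaabbb has 5 a's and 3 b's; 5 ≠ 3, so it is not in L.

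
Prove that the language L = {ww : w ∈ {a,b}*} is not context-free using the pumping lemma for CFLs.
Assume for contradiction that L is context-free, and let p ≥ 1 be the pumping length given by the pumping lemma for CFLs.
Choose s = a^p b^p a^p b^p. Then s ∈ L (take w = a^p b^p) and |s| = 4p ≥ p.
By the CFL pumping lemma, s = uvxyz for some u, v, x, y, z with |vxy| ≤ p, |vy| ≥ 1, and uv^i xy^i z ∈ L for every i ≥ 0.

Write s as four blocks A₁ B₁ A₂ B₂ with A₁ = A₂ = a^p and B₁ = B₂ = b^p. Since |vxy| ≤ p, the window vxy lies inside at most two adjacent blocks. Take i = 0 and let t = uxz, so |t| = 4p − |vy| with 1 ≤ |vy| ≤ p. If |t| is odd, t ∉ L immediately, so assume |vy| is even (hence |vy| ≥ 2) and |t|/2 = 2p − |vy|/2, which satisfies p ≤ |t|/2 ≤ 2p − 1.

Case 1 (vxy inside A₁B₁): t = a^(p−j) b^(p−l) a^p b^p with j + l = |vy|. The second half of t has length < 2p, so it is a suffix of the trailing a^p b^p and ends in b; the first half is a^(p−j) b^(p−l) a^((j+l)/2), which ends in a because (j+l)/2 ≥ 1. The halves differ, so t ∉ L.

Case 2 (vxy inside B₁A₂, straddling the middle): t = a^p b^(p−j) a^(p−l) b^p with j + l = |vy|. If t = ww, then w is a prefix of t of length ≥ p, so w begins with a^p; and w is a suffix of t of length ≥ p, so w ends with b^p. That forces |w| ≥ 2p, contradicting |w| = |t|/2 ≤ 2p − 1. So t ∉ L.

Case 3 (vxy inside A₂B₂): t = a^p b^p a^(p−j) b^(p−l) with j + l = |vy|. The first half of t is a prefix of a^p b^p, so it begins with a; the second half is b^((j+l)/2) a^(p−j) b^(p−l), which begins with b. The halves differ, so t ∉ L.

In every case uv⁰xy⁰z = uxz ∉ L.

This contradicts the CFL pumping lemma, which requires uv^i xy^i z ∈ L for all i ≥ 0.
Hence L = {ww : w ∈ {a,b}*} is not context-free. ∎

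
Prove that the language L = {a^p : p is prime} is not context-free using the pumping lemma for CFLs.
Assume for contradiction that L is context-free, and let p ≥ 1 be the pumping length given by the pumping lemma for CFLs.
Choose a prime q with q ≥ p and let s = a^q. Then s ∈ L and |s| = q ≥ p.
By the CFL pumping lemma, s = uvxyz for some u, v, x, y, z with |vxy| ≤ p, |vy| ≥ 1, and uv^i xy^i z ∈ L for every i ≥ 0.
All symbols are a's, so only lengths matter: let k = |vy|, with 1 ≤ k ≤ p. Then |uv^i xy^i z| = q + (i − 1)k.

Take i = q + 1: the length is q + qk = q(k + 1).
Both factors satisfy q ≥ 2 and k + 1 ≥ 2, so q(k + 1) is composite and uv^(q+1) xy^(q+1) z ∉ L.

This contradicts the CFL pumping lemma, which requires uv^i xy^i z ∈ L for all i ≥ 0.
Hence L = {a^p : p is prime} is not context-free. ∎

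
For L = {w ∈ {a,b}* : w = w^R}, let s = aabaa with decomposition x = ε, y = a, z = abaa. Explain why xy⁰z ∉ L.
xy⁰z = abaa ∉ L

Pumping with i = 0 replaces y = a by y⁰ = ε:
- Original: s = xyz = aabaa; aabaa reversed is aabaa, the same string, so it is a palindrome and is in L
- Pumped: xy⁰z = ε · ε · abaa = abaa
- abaa reversed is aaba ≠ abaa, so it is not a palindrome and is not in L

The pumping lemma would require xy⁰z ∈ L, so this decomposition yields a contradiction.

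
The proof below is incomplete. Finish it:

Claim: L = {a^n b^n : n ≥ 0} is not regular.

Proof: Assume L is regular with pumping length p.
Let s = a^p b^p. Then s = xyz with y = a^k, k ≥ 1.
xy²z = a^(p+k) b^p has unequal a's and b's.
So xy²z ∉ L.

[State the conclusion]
This contradicts the pumping lemma for regular languages,
which guarantees xy^i z ∈ L for all i ≥ 0.

Since our assumption that L is regular leads to a contradiction,
we conclude that L = {a^n b^n : n ≥ 0} is NOT regular. ∎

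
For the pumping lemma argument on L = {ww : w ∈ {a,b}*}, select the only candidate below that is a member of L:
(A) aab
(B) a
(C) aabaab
(C) aabaab

The pumping lemma is applied to a string s that lies in L, so first check membership of each option:
- (A) aab has odd length 3, so it cannot be written as ww and is not in L ✗
- (B) a has odd length 1, so it cannot be written as ww and is not in L ✗
- (C) aabaab splits into halves aab · aab, which are equal, so it is in L (w = aab) ✓

Only (C) aabaab is in L, so it is the only candidate that could play the role of s.
(In a complete proof one picks s in terms of the pumping length p so that |s| ≥ p is guaranteed; a fixed string like aabaab illustrates the shape of such an s.)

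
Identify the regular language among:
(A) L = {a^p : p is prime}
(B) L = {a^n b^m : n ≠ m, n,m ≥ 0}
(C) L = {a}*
(C) {a}*

(C) L = {a}* is regular.

This can be recognized by a finite automaton (DFA/NFA).
Regular expressions like {a}* define regular languages.

The other choices are not regular:
- {a^p : p is prime}: After pumping, the length becomes composite
- {a^n b^m : n ≠ m, n,m ≥ 0}: After pumping a's, we can make n = m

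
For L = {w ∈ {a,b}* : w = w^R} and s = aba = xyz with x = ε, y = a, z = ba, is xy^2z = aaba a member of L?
No

xy²z = ε · aa · ba = aaba.
aaba reversed is abaa ≠ aaba, so it is not a palindrome and is not in L.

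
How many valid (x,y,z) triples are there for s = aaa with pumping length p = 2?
3

For s = 'aaa' with pumping length p = 2:

Constraints: |xy| ≤ 2, |y| > 0

Valid decompositions (|xy| ≤ p, |y| ≥ 1):
  • x='', y='a', z='aa'
  • x='a', y='a', z='a'
  • x='', y='aa', z='a'

Total count: 3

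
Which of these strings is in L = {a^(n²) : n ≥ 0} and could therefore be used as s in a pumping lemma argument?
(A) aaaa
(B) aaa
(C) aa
(A) aaaa

The pumping lemma is applied to a string s that lies in L, so first check membership of each option:
- (A) aaaa has length 4 = 2², a perfect square, so it is in L ✓
- (B) aaa has length 3, strictly between 1² = 1 and 2² = 4, so it is not in L ✗
- (C) aa has length 2, strictly between 1² = 1 and 2² = 4, so it is not in L ✗

Only (A) aaaa is in L, so it is the only candidate that could play the role of s.
(In a complete proof one picks s in terms of the pumping length p so that |s| ≥ p is guaranteed; a fixed string like aaaa illustrates the shape of such an s.)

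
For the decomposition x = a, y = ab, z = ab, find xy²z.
aababab

Given x = 'a', y = 'ab', z = 'ab' and i = 2:

xy^2z = x + y·y·...·y (2 times) + z
       = 'a' + 'ab'^2 + 'ab'
       = 'a' + 'abab' + 'ab'
       = 'aababab'

The pumped string is 'aababab' with length 7.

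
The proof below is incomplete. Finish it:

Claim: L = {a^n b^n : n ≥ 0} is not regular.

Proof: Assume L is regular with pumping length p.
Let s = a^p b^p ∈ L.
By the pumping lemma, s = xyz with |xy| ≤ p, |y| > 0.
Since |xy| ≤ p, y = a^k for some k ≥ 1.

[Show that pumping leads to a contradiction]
Consider xy²z = a^(p+k) b^p.

Since k ≥ 1, we have p + k > p.
So xy²z has more a's than b's: (p+k) a's vs p b's.
This means xy²z ∉ L because a^n b^n requires equal counts.

This contradicts the pumping lemma which states xy²z ∈ L.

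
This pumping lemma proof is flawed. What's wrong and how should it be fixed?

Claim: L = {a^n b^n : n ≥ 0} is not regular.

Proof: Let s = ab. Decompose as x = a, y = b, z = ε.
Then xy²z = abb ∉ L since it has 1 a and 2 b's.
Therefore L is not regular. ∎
Error: The string s = ab might be shorter than the pumping length p.

Correction: Choose s = a^p b^p to ensure |s| ≥ p. Also, the decomposition is wrong: with |xy| ≤ p, y cannot include b's when s starts with p a's.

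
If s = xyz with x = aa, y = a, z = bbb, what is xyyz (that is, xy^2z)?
aaaabbb

Given x = 'aa', y = 'a', z = 'bbb' and i = 2:

xy^2z = x + y·y·...·y (2 times) + z
       = 'aa' + 'a'^2 + 'bbb'
       = 'aa' + 'aa' + 'bbb'
       = 'aaaabbb'

The pumped string is 'aaaabbb' with length 7.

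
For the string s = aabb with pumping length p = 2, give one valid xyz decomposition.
x = '', y = 'a', z = 'abb'

For s = aabb and p = 2, one valid decomposition is:
- x = '' (length 0)
- y = 'a' (length 1)
- z = 'abb' (length 3)

Verification:
- xyz = '' + 'a' + 'abb' = aabb ✓
- |xy| = 1 ≤ 2 ✓
- |y| = 1 > 0 ✓

All pumping lemma constraints are satisfied.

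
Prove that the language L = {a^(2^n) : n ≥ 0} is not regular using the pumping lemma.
Assume for contradiction that L is regular, and let p ≥ 1 be the pumping length given by the pumping lemma.
Choose s = a^(2^p). Then s ∈ L and |s| = 2^p ≥ p.
By the pumping lemma, s = xyz for some x, y, z with |xy| ≤ p, |y| ≥ 1, and xy^i z ∈ L for every i ≥ 0.
Here y = a^k for some k with 1 ≤ k ≤ |xy| ≤ p, and p < 2^p.

Take i = 2: |xy²z| = 2^p + k.
Now 2^p < 2^p + k ≤ 2^p + p < 2^p + 2^p = 2^(p+1).
So |xy²z| lies strictly between the consecutive powers of two 2^p and 2^(p+1), hence is not a power of 2, and xy²z ∉ L.

This contradicts the pumping lemma, which requires xy^i z ∈ L for all i ≥ 0.
Hence L = {a^(2^n) : n ≥ 0} is not regular. ∎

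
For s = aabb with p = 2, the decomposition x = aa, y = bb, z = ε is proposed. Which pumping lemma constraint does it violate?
Violated: |xy| ≤ p

The decomposition x = aa, y = bb, z = ε for s = aabb with p = 2
violates the constraint: |xy| ≤ p

|xy| = |aabb| = 4 > 2 = p. The decomposition puts too many characters in xy.

Pumping lemma constraints:
1. xyz = s (decomposition is valid)
2. |xy| ≤ p
3. |y| > 0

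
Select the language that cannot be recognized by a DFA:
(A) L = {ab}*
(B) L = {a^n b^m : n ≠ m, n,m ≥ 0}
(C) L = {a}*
(B) {a^n b^m : n ≠ m, n,m ≥ 0}

(B) L = {a^n b^m : n ≠ m, n,m ≥ 0} is NOT regular.

The pumping lemma can be used to prove this:
After pumping a's, we can make n = m

The other languages are regular because they can be recognized by finite automata.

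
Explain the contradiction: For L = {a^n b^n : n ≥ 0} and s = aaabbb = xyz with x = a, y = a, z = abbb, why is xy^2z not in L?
xy²z = aaaabbb ∉ L

Pumping with i = 2 replaces y = a by y² = aa:
- Original: s = xyz = aaabbb; aaabbb = a^3 b^3 has equal counts (3 = 3), so it is in L
- Pumped: xy²z = a · aa · abbb = aaaabbb
- aaaabbb has 4 a's and 3 b's; 4 ≠ 3, so it is not in L

The pumping lemma would require xy²z ∈ L, so this decomposition yields a contradiction.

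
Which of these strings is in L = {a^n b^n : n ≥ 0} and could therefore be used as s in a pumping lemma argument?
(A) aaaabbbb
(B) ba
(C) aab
(A) aaaabbbb

The pumping lemma is applied to a string s that lies in L, so first check membership of each option:
- (A) aaaabbbb = a^4 b^4 has equal counts (4 = 4), so it is in L ✓
- (B) ba has an a after a b, so it is not of the form a^n b^n and is not in L ✗
- (C) aab has 2 a's and 1 b's; 2 ≠ 1, so it is not in L ✗

Only (A) aaaabbbb is in L, so it is the only candidate that could play the role of s.
(In a complete proof one picks s in terms of the pumping length p so that |s| ≥ p is guaranteed; a fixed string like aaaabbbb illustrates the shape of such an s.)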